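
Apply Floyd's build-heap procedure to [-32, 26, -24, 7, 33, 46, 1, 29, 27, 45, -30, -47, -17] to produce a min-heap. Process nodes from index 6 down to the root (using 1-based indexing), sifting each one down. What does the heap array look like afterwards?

[-47, -30, -32, 7, 26, -24, 1, 29, 27, 45, 33, 46, -17]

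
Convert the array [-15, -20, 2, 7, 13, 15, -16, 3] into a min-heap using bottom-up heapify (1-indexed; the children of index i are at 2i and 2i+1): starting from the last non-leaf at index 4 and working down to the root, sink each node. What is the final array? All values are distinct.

[-20, -15, -16, 3, 13, 15, 2, 7]

sift down from index 4:
  7 vs only child 3 at index 8, swap → [-15, -20, 2, 3, 13, 15, -16, 7]
sift down from index 3:
  2 vs smaller child -16 at index 7, swap → [-15, -20, -16, 3, 13, 15, 2, 7]
sift down from index 2: already satisfies heap property
sift down from index 1:
  -15 vs smaller child -20 at index 2, swap → [-20, -15, -16, 3, 13, 15, 2, 7]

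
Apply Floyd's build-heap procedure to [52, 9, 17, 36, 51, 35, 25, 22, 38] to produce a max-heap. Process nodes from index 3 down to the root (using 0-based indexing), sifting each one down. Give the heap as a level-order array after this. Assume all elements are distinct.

sift down from index 3:
  36 vs larger child 38 at index 8, swap → [52, 9, 17, 38, 51, 35, 25, 22, 36]
sift down from index 2:
  17 vs larger child 35 at index 5, swap → [52, 9, 35, 38, 51, 17, 25, 22, 36]
sift down from index 1:
  9 vs larger child 51 at index 4, swap → [52, 51, 35, 38, 9, 17, 25, 22, 36]
sift down from index 0: already satisfies heap property

[52, 51, 35, 38, 9, 17, 25, 22, 36]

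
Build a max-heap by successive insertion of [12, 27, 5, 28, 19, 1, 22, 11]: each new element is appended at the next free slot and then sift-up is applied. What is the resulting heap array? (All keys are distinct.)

Insert 12:
  append 12 at index 0 → [12] (no swap needed)
Insert 27:
  append 27 at index 1 → [12, 27]
  27 > parent 12 at index 0, swap → [27, 12]
Insert 5:
  append 5 at index 2 → [27, 12, 5] (no swap needed)
Insert 28:
  append 28 at index 3 → [27, 12, 5, 28]
  28 > parent 12 at index 1, swap → [27, 28, 5, 12]
  28 > parent 27 at index 0, swap → [28, 27, 5, 12]
Insert 19:
  append 19 at index 4 → [28, 27, 5, 12, 19] (no swap needed)
Insert 1:
  append 1 at index 5 → [28, 27, 5, 12, 19, 1] (no swap needed)
Insert 22:
  append 22 at index 6 → [28, 27, 5, 12, 19, 1, 22]
  22 > parent 5 at index 2, swap → [28, 27, 22, 12, 19, 1, 5]
Insert 11:
  append 11 at index 7 → [28, 27, 22, 12, 19, 1, 5, 11] (no swap needed)

[28, 27, 22, 12, 19, 1, 5, 11]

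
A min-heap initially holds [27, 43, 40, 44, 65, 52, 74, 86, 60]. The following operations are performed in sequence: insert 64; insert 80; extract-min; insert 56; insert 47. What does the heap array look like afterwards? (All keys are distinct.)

[40, 43, 47, 44, 56, 52, 74, 86, 60, 65, 64, 80]

insert 64:
  append 64 at index 9 → [27, 43, 40, 44, 65, 52, 74, 86, 60, 64]
  64 < parent 65 at index 4, swap → [27, 43, 40, 44, 64, 52, 74, 86, 60, 65]
insert 80:
  append 80 at index 10 → [27, 43, 40, 44, 64, 52, 74, 86, 60, 65, 80] (no swap needed)
extract-min → returns 27:
  remove root 27; move last element 80 to root → [80, 43, 40, 44, 64, 52, 74, 86, 60, 65]
  80 vs smaller child 40 at index 2, swap → [40, 43, 80, 44, 64, 52, 74, 86, 60, 65]
  80 vs smaller child 52 at index 5, swap → [40, 43, 52, 44, 64, 80, 74, 86, 60, 65]
insert 56:
  append 56 at index 10 → [40, 43, 52, 44, 64, 80, 74, 86, 60, 65, 56]
  56 < parent 64 at index 4, swap → [40, 43, 52, 44, 56, 80, 74, 86, 60, 65, 64]
insert 47:
  append 47 at index 11 → [40, 43, 52, 44, 56, 80, 74, 86, 60, 65, 64, 47]
  47 < parent 80 at index 5, swap → [40, 43, 52, 44, 56, 47, 74, 86, 60, 65, 64, 80]
  47 < parent 52 at index 2, swap → [40, 43, 47, 44, 56, 52, 74, 86, 60, 65, 64, 80]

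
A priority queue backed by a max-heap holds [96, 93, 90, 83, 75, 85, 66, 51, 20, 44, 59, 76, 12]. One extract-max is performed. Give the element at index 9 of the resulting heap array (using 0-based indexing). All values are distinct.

44

remove root 96; move last element 12 to root → [12, 93, 90, 83, 75, 85, 66, 51, 20, 44, 59, 76]
12 vs larger child 93 at index 1, swap → [93, 12, 90, 83, 75, 85, 66, 51, 20, 44, 59, 76]
12 vs larger child 83 at index 3, swap → [93, 83, 90, 12, 75, 85, 66, 51, 20, 44, 59, 76]
12 vs larger child 51 at index 7, swap → [93, 83, 90, 51, 75, 85, 66, 12, 20, 44, 59, 76]
resulting array: [93, 83, 90, 51, 75, 85, 66, 12, 20, 44, 59, 76]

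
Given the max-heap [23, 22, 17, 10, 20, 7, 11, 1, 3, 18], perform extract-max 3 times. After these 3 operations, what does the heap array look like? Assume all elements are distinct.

[18, 10, 17, 1, 3, 7, 11]

extract-max #1 returns 23:
  remove root 23; move last element 18 to root → [18, 22, 17, 10, 20, 7, 11, 1, 3]
  18 vs larger child 22 at index 1, swap → [22, 18, 17, 10, 20, 7, 11, 1, 3]
  18 vs larger child 20 at index 4, swap → [22, 20, 17, 10, 18, 7, 11, 1, 3]
extract-max #2 returns 22:
  remove root 22; move last element 3 to root → [3, 20, 17, 10, 18, 7, 11, 1]
  3 vs larger child 20 at index 1, swap → [20, 3, 17, 10, 18, 7, 11, 1]
  3 vs larger child 18 at index 4, swap → [20, 18, 17, 10, 3, 7, 11, 1]
extract-max #3 returns 20:
  remove root 20; move last element 1 to root → [1, 18, 17, 10, 3, 7, 11]
  1 vs larger child 18 at index 1, swap → [18, 1, 17, 10, 3, 7, 11]
  1 vs larger child 10 at index 3, swap → [18, 10, 17, 1, 3, 7, 11]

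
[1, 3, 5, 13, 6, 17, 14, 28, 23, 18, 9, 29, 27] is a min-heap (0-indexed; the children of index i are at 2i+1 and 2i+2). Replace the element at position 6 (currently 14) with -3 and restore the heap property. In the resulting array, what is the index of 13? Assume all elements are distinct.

3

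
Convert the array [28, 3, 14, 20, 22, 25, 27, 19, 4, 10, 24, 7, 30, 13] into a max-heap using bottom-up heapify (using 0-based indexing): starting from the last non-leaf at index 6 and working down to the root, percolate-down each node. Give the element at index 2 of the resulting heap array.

sift down from index 6: already satisfies heap property
sift down from index 5:
  25 vs larger child 30 at index 12, swap → [28, 3, 14, 20, 22, 30, 27, 19, 4, 10, 24, 7, 25, 13]
sift down from index 4:
  22 vs larger child 24 at index 10, swap → [28, 3, 14, 20, 24, 30, 27, 19, 4, 10, 22, 7, 25, 13]
sift down from index 3: already satisfies heap property
sift down from index 2:
  14 vs larger child 30 at index 5, swap → [28, 3, 30, 20, 24, 14, 27, 19, 4, 10, 22, 7, 25, 13]
  14 vs larger child 25 at index 12, swap → [28, 3, 30, 20, 24, 25, 27, 19, 4, 10, 22, 7, 14, 13]
sift down from index 1:
  3 vs larger child 24 at index 4, swap → [28, 24, 30, 20, 3, 25, 27, 19, 4, 10, 22, 7, 14, 13]
  3 vs larger child 22 at index 10, swap → [28, 24, 30, 20, 22, 25, 27, 19, 4, 10, 3, 7, 14, 13]
sift down from index 0:
  28 vs larger child 30 at index 2, swap → [30, 24, 28, 20, 22, 25, 27, 19, 4, 10, 3, 7, 14, 13]
resulting array: [30, 24, 28, 20, 22, 25, 27, 19, 4, 10, 3, 7, 14, 13]

28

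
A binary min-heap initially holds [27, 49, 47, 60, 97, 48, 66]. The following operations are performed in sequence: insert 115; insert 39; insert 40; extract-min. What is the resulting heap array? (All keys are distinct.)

[39, 40, 47, 49, 97, 48, 66, 115, 60]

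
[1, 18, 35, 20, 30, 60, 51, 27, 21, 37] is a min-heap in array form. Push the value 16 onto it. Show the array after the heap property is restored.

[1, 16, 35, 20, 18, 60, 51, 27, 21, 37, 30]

append 16 at index 10 → [1, 18, 35, 20, 30, 60, 51, 27, 21, 37, 16]
16 < parent 30 at index 4, swap → [1, 18, 35, 20, 16, 60, 51, 27, 21, 37, 30]
16 < parent 18 at index 1, swap → [1, 16, 35, 20, 18, 60, 51, 27, 21, 37, 30]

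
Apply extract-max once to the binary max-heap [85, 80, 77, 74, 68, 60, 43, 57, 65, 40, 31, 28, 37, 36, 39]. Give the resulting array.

[80, 74, 77, 65, 68, 60, 43, 57, 39, 40, 31, 28, 37, 36]

remove root 85; move last element 39 to root → [39, 80, 77, 74, 68, 60, 43, 57, 65, 40, 31, 28, 37, 36]
39 vs larger child 80 at index 1, swap → [80, 39, 77, 74, 68, 60, 43, 57, 65, 40, 31, 28, 37, 36]
39 vs larger child 74 at index 3, swap → [80, 74, 77, 39, 68, 60, 43, 57, 65, 40, 31, 28, 37, 36]
39 vs larger child 65 at index 8, swap → [80, 74, 77, 65, 68, 60, 43, 57, 39, 40, 31, 28, 37, 36]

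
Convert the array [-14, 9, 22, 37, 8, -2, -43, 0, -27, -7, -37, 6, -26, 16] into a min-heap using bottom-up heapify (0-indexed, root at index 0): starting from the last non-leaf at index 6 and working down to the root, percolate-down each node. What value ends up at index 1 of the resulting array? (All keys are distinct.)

-37

sift down from index 6: already satisfies heap property
sift down from index 5:
  -2 vs smaller child -26 at index 12, swap → [-14, 9, 22, 37, 8, -26, -43, 0, -27, -7, -37, 6, -2, 16]
sift down from index 4:
  8 vs smaller child -37 at index 10, swap → [-14, 9, 22, 37, -37, -26, -43, 0, -27, -7, 8, 6, -2, 16]
sift down from index 3:
  37 vs smaller child -27 at index 8, swap → [-14, 9, 22, -27, -37, -26, -43, 0, 37, -7, 8, 6, -2, 16]
sift down from index 2:
  22 vs smaller child -43 at index 6, swap → [-14, 9, -43, -27, -37, -26, 22, 0, 37, -7, 8, 6, -2, 16]
  22 vs only child 16 at index 13, swap → [-14, 9, -43, -27, -37, -26, 16, 0, 37, -7, 8, 6, -2, 22]
sift down from index 1:
  9 vs smaller child -37 at index 4, swap → [-14, -37, -43, -27, 9, -26, 16, 0, 37, -7, 8, 6, -2, 22]
  9 vs smaller child -7 at index 9, swap → [-14, -37, -43, -27, -7, -26, 16, 0, 37, 9, 8, 6, -2, 22]
sift down from index 0:
  -14 vs smaller child -43 at index 2, swap → [-43, -37, -14, -27, -7, -26, 16, 0, 37, 9, 8, 6, -2, 22]
  -14 vs smaller child -26 at index 5, swap → [-43, -37, -26, -27, -7, -14, 16, 0, 37, 9, 8, 6, -2, 22]
resulting array: [-43, -37, -26, -27, -7, -14, 16, 0, 37, 9, 8, 6, -2, 22]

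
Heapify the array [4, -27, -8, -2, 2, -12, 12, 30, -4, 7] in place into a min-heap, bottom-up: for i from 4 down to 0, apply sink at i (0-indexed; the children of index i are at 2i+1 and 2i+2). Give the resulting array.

sift down from index 4: already satisfies heap property
sift down from index 3:
  -2 vs smaller child -4 at index 8, swap → [4, -27, -8, -4, 2, -12, 12, 30, -2, 7]
sift down from index 2:
  -8 vs smaller child -12 at index 5, swap → [4, -27, -12, -4, 2, -8, 12, 30, -2, 7]
sift down from index 1: already satisfies heap property
sift down from index 0:
  4 vs smaller child -27 at index 1, swap → [-27, 4, -12, -4, 2, -8, 12, 30, -2, 7]
  4 vs smaller child -4 at index 3, swap → [-27, -4, -12, 4, 2, -8, 12, 30, -2, 7]
  4 vs smaller child -2 at index 8, swap → [-27, -4, -12, -2, 2, -8, 12, 30, 4, 7]

[-27, -4, -12, -2, 2, -8, 12, 30, 4, 7]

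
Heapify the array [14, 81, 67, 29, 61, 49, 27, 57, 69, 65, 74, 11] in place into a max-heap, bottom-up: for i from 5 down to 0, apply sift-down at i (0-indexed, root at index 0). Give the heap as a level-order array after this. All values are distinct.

[81, 74, 67, 69, 65, 49, 27, 57, 29, 14, 61, 11]

sift down from index 5: already satisfies heap property
sift down from index 4:
  61 vs larger child 74 at index 10, swap → [14, 81, 67, 29, 74, 49, 27, 57, 69, 65, 61, 11]
sift down from index 3:
  29 vs larger child 69 at index 8, swap → [14, 81, 67, 69, 74, 49, 27, 57, 29, 65, 61, 11]
sift down from index 2: already satisfies heap property
sift down from index 1: already satisfies heap property
sift down from index 0:
  14 vs larger child 81 at index 1, swap → [81, 14, 67, 69, 74, 49, 27, 57, 29, 65, 61, 11]
  14 vs larger child 74 at index 4, swap → [81, 74, 67, 69, 14, 49, 27, 57, 29, 65, 61, 11]
  14 vs larger child 65 at index 9, swap → [81, 74, 67, 69, 65, 49, 27, 57, 29, 14, 61, 11]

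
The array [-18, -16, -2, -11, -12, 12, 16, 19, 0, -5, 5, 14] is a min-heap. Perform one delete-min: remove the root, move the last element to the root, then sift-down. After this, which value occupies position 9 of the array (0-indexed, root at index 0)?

remove root -18; move last element 14 to root → [14, -16, -2, -11, -12, 12, 16, 19, 0, -5, 5]
14 vs smaller child -16 at index 1, swap → [-16, 14, -2, -11, -12, 12, 16, 19, 0, -5, 5]
14 vs smaller child -12 at index 4, swap → [-16, -12, -2, -11, 14, 12, 16, 19, 0, -5, 5]
14 vs smaller child -5 at index 9, swap → [-16, -12, -2, -11, -5, 12, 16, 19, 0, 14, 5]
resulting array: [-16, -12, -2, -11, -5, 12, 16, 19, 0, 14, 5]

14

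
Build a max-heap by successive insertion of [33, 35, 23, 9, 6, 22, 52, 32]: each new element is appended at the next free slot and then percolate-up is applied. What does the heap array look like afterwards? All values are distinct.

Insert 33:
  append 33 at index 0 → [33] (no swap needed)
Insert 35:
  append 35 at index 1 → [33, 35]
  35 > parent 33 at index 0, swap → [35, 33]
Insert 23:
  append 23 at index 2 → [35, 33, 23] (no swap needed)
Insert 9:
  append 9 at index 3 → [35, 33, 23, 9] (no swap needed)
Insert 6:
  append 6 at index 4 → [35, 33, 23, 9, 6] (no swap needed)
Insert 22:
  append 22 at index 5 → [35, 33, 23, 9, 6, 22] (no swap needed)
Insert 52:
  append 52 at index 6 → [35, 33, 23, 9, 6, 22, 52]
  52 > parent 23 at index 2, swap → [35, 33, 52, 9, 6, 22, 23]
  52 > parent 35 at index 0, swap → [52, 33, 35, 9, 6, 22, 23]
Insert 32:
  append 32 at index 7 → [52, 33, 35, 9, 6, 22, 23, 32]
  32 > parent 9 at index 3, swap → [52, 33, 35, 32, 6, 22, 23, 9]

[52, 33, 35, 32, 6, 22, 23, 9]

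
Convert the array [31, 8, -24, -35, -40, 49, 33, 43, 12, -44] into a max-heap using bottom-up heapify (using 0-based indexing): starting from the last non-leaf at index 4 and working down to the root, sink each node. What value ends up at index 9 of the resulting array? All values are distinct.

-44

sift down from index 4: already satisfies heap property
sift down from index 3:
  -35 vs larger child 43 at index 7, swap → [31, 8, -24, 43, -40, 49, 33, -35, 12, -44]
sift down from index 2:
  -24 vs larger child 49 at index 5, swap → [31, 8, 49, 43, -40, -24, 33, -35, 12, -44]
sift down from index 1:
  8 vs larger child 43 at index 3, swap → [31, 43, 49, 8, -40, -24, 33, -35, 12, -44]
  8 vs larger child 12 at index 8, swap → [31, 43, 49, 12, -40, -24, 33, -35, 8, -44]
sift down from index 0:
  31 vs larger child 49 at index 2, swap → [49, 43, 31, 12, -40, -24, 33, -35, 8, -44]
  31 vs larger child 33 at index 6, swap → [49, 43, 33, 12, -40, -24, 31, -35, 8, -44]
resulting array: [49, 43, 33, 12, -40, -24, 31, -35, 8, -44]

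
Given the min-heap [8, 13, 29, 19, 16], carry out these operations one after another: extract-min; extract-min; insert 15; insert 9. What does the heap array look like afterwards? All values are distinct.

extract-min → returns 8:
  remove root 8; move last element 16 to root → [16, 13, 29, 19]
  16 vs smaller child 13 at index 1, swap → [13, 16, 29, 19]
extract-min → returns 13:
  remove root 13; move last element 19 to root → [19, 16, 29]
  19 vs smaller child 16 at index 1, swap → [16, 19, 29]
insert 15:
  append 15 at index 3 → [16, 19, 29, 15]
  15 < parent 19 at index 1, swap → [16, 15, 29, 19]
  15 < parent 16 at index 0, swap → [15, 16, 29, 19]
insert 9:
  append 9 at index 4 → [15, 16, 29, 19, 9]
  9 < parent 16 at index 1, swap → [15, 9, 29, 19, 16]
  9 < parent 15 at index 0, swap → [9, 15, 29, 19, 16]

[9, 15, 29, 19, 16]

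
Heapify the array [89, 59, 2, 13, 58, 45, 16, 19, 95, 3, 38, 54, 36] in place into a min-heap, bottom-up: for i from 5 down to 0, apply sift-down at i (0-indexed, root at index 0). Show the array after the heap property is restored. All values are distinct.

[2, 3, 16, 13, 38, 36, 89, 19, 95, 58, 59, 54, 45]

sift down from index 5:
  45 vs smaller child 36 at index 12, swap → [89, 59, 2, 13, 58, 36, 16, 19, 95, 3, 38, 54, 45]
sift down from index 4:
  58 vs smaller child 3 at index 9, swap → [89, 59, 2, 13, 3, 36, 16, 19, 95, 58, 38, 54, 45]
sift down from index 3: already satisfies heap property
sift down from index 2: already satisfies heap property
sift down from index 1:
  59 vs smaller child 3 at index 4, swap → [89, 3, 2, 13, 59, 36, 16, 19, 95, 58, 38, 54, 45]
  59 vs smaller child 38 at index 10, swap → [89, 3, 2, 13, 38, 36, 16, 19, 95, 58, 59, 54, 45]
sift down from index 0:
  89 vs smaller child 2 at index 2, swap → [2, 3, 89, 13, 38, 36, 16, 19, 95, 58, 59, 54, 45]
  89 vs smaller child 16 at index 6, swap → [2, 3, 16, 13, 38, 36, 89, 19, 95, 58, 59, 54, 45]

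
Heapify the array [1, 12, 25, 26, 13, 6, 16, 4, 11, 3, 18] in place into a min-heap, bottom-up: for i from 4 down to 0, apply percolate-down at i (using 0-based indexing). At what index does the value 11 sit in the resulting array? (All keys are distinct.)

8

sift down from index 4:
  13 vs smaller child 3 at index 9, swap → [1, 12, 25, 26, 3, 6, 16, 4, 11, 13, 18]
sift down from index 3:
  26 vs smaller child 4 at index 7, swap → [1, 12, 25, 4, 3, 6, 16, 26, 11, 13, 18]
sift down from index 2:
  25 vs smaller child 6 at index 5, swap → [1, 12, 6, 4, 3, 25, 16, 26, 11, 13, 18]
sift down from index 1:
  12 vs smaller child 3 at index 4, swap → [1, 3, 6, 4, 12, 25, 16, 26, 11, 13, 18]
sift down from index 0: already satisfies heap property
resulting array: [1, 3, 6, 4, 12, 25, 16, 26, 11, 13, 18]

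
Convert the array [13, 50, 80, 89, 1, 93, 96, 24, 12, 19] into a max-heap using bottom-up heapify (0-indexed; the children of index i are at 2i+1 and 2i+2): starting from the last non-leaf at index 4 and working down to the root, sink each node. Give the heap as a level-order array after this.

[96, 89, 93, 50, 19, 13, 80, 24, 12, 1]

sift down from index 4:
  1 vs only child 19 at index 9, swap → [13, 50, 80, 89, 19, 93, 96, 24, 12, 1]
sift down from index 3: already satisfies heap property
sift down from index 2:
  80 vs larger child 96 at index 6, swap → [13, 50, 96, 89, 19, 93, 80, 24, 12, 1]
sift down from index 1:
  50 vs larger child 89 at index 3, swap → [13, 89, 96, 50, 19, 93, 80, 24, 12, 1]
sift down from index 0:
  13 vs larger child 96 at index 2, swap → [96, 89, 13, 50, 19, 93, 80, 24, 12, 1]
  13 vs larger child 93 at index 5, swap → [96, 89, 93, 50, 19, 13, 80, 24, 12, 1]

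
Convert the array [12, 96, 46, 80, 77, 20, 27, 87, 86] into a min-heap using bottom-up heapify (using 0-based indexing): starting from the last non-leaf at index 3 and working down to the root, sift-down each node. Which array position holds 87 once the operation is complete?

sift down from index 3: already satisfies heap property
sift down from index 2:
  46 vs smaller child 20 at index 5, swap → [12, 96, 20, 80, 77, 46, 27, 87, 86]
sift down from index 1:
  96 vs smaller child 77 at index 4, swap → [12, 77, 20, 80, 96, 46, 27, 87, 86]
sift down from index 0: already satisfies heap property
resulting array: [12, 77, 20, 80, 96, 46, 27, 87, 86]

7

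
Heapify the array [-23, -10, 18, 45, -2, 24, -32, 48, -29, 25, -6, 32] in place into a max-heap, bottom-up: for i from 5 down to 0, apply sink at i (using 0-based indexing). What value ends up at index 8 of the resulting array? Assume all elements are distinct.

-29

sift down from index 5:
  24 vs only child 32 at index 11, swap → [-23, -10, 18, 45, -2, 32, -32, 48, -29, 25, -6, 24]
sift down from index 4:
  -2 vs larger child 25 at index 9, swap → [-23, -10, 18, 45, 25, 32, -32, 48, -29, -2, -6, 24]
sift down from index 3:
  45 vs larger child 48 at index 7, swap → [-23, -10, 18, 48, 25, 32, -32, 45, -29, -2, -6, 24]
sift down from index 2:
  18 vs larger child 32 at index 5, swap → [-23, -10, 32, 48, 25, 18, -32, 45, -29, -2, -6, 24]
  18 vs only child 24 at index 11, swap → [-23, -10, 32, 48, 25, 24, -32, 45, -29, -2, -6, 18]
sift down from index 1:
  -10 vs larger child 48 at index 3, swap → [-23, 48, 32, -10, 25, 24, -32, 45, -29, -2, -6, 18]
  -10 vs larger child 45 at index 7, swap → [-23, 48, 32, 45, 25, 24, -32, -10, -29, -2, -6, 18]
sift down from index 0:
  -23 vs larger child 48 at index 1, swap → [48, -23, 32, 45, 25, 24, -32, -10, -29, -2, -6, 18]
  -23 vs larger child 45 at index 3, swap → [48, 45, 32, -23, 25, 24, -32, -10, -29, -2, -6, 18]
  -23 vs larger child -10 at index 7, swap → [48, 45, 32, -10, 25, 24, -32, -23, -29, -2, -6, 18]
resulting array: [48, 45, 32, -10, 25, 24, -32, -23, -29, -2, -6, 18]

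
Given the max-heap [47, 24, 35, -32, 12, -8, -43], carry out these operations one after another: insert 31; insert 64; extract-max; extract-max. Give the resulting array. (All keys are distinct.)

[35, 31, -8, 24, 12, -32, -43]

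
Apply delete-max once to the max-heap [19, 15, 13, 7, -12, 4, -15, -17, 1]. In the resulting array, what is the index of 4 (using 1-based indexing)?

6

remove root 19; move last element 1 to root → [1, 15, 13, 7, -12, 4, -15, -17]
1 vs larger child 15 at index 2, swap → [15, 1, 13, 7, -12, 4, -15, -17]
1 vs larger child 7 at index 4, swap → [15, 7, 13, 1, -12, 4, -15, -17]
resulting array: [15, 7, 13, 1, -12, 4, -15, -17]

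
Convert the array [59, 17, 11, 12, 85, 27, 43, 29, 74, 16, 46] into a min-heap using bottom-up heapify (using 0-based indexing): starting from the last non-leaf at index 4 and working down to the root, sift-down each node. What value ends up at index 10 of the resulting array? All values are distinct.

46

sift down from index 4:
  85 vs smaller child 16 at index 9, swap → [59, 17, 11, 12, 16, 27, 43, 29, 74, 85, 46]
sift down from index 3: already satisfies heap property
sift down from index 2: already satisfies heap property
sift down from index 1:
  17 vs smaller child 12 at index 3, swap → [59, 12, 11, 17, 16, 27, 43, 29, 74, 85, 46]
sift down from index 0:
  59 vs smaller child 11 at index 2, swap → [11, 12, 59, 17, 16, 27, 43, 29, 74, 85, 46]
  59 vs smaller child 27 at index 5, swap → [11, 12, 27, 17, 16, 59, 43, 29, 74, 85, 46]
resulting array: [11, 12, 27, 17, 16, 59, 43, 29, 74, 85, 46]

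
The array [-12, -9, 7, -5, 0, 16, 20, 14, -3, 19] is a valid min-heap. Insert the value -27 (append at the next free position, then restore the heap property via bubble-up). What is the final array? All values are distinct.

[-27, -12, 7, -5, -9, 16, 20, 14, -3, 19, 0]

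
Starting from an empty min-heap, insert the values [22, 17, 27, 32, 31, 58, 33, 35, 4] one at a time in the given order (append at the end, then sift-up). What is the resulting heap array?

[4, 17, 27, 22, 31, 58, 33, 35, 32]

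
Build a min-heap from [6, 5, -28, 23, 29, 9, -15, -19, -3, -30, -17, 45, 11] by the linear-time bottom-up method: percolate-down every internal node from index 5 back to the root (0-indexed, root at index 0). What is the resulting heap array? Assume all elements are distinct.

sift down from index 5: already satisfies heap property
sift down from index 4:
  29 vs smaller child -30 at index 9, swap → [6, 5, -28, 23, -30, 9, -15, -19, -3, 29, -17, 45, 11]
sift down from index 3:
  23 vs smaller child -19 at index 7, swap → [6, 5, -28, -19, -30, 9, -15, 23, -3, 29, -17, 45, 11]
sift down from index 2: already satisfies heap property
sift down from index 1:
  5 vs smaller child -30 at index 4, swap → [6, -30, -28, -19, 5, 9, -15, 23, -3, 29, -17, 45, 11]
  5 vs smaller child -17 at index 10, swap → [6, -30, -28, -19, -17, 9, -15, 23, -3, 29, 5, 45, 11]
sift down from index 0:
  6 vs smaller child -30 at index 1, swap → [-30, 6, -28, -19, -17, 9, -15, 23, -3, 29, 5, 45, 11]
  6 vs smaller child -19 at index 3, swap → [-30, -19, -28, 6, -17, 9, -15, 23, -3, 29, 5, 45, 11]
  6 vs smaller child -3 at index 8, swap → [-30, -19, -28, -3, -17, 9, -15, 23, 6, 29, 5, 45, 11]

[-30, -19, -28, -3, -17, 9, -15, 23, 6, 29, 5, 45, 11]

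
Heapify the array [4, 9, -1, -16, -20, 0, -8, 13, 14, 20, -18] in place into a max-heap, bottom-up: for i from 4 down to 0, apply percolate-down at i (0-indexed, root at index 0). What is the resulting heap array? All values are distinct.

[20, 14, 0, 13, 9, -1, -8, 4, -16, -20, -18]

sift down from index 4:
  -20 vs larger child 20 at index 9, swap → [4, 9, -1, -16, 20, 0, -8, 13, 14, -20, -18]
sift down from index 3:
  -16 vs larger child 14 at index 8, swap → [4, 9, -1, 14, 20, 0, -8, 13, -16, -20, -18]
sift down from index 2:
  -1 vs larger child 0 at index 5, swap → [4, 9, 0, 14, 20, -1, -8, 13, -16, -20, -18]
sift down from index 1:
  9 vs larger child 20 at index 4, swap → [4, 20, 0, 14, 9, -1, -8, 13, -16, -20, -18]
sift down from index 0:
  4 vs larger child 20 at index 1, swap → [20, 4, 0, 14, 9, -1, -8, 13, -16, -20, -18]
  4 vs larger child 14 at index 3, swap → [20, 14, 0, 4, 9, -1, -8, 13, -16, -20, -18]
  4 vs larger child 13 at index 7, swap → [20, 14, 0, 13, 9, -1, -8, 4, -16, -20, -18]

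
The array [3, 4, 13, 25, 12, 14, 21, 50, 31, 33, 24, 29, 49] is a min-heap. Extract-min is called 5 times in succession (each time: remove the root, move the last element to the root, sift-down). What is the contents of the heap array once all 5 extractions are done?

[21, 24, 31, 25, 29, 49, 33, 50]

extract-min #1 returns 3:
  remove root 3; move last element 49 to root → [49, 4, 13, 25, 12, 14, 21, 50, 31, 33, 24, 29]
  49 vs smaller child 4 at index 1, swap → [4, 49, 13, 25, 12, 14, 21, 50, 31, 33, 24, 29]
  49 vs smaller child 12 at index 4, swap → [4, 12, 13, 25, 49, 14, 21, 50, 31, 33, 24, 29]
  49 vs smaller child 24 at index 10, swap → [4, 12, 13, 25, 24, 14, 21, 50, 31, 33, 49, 29]
extract-min #2 returns 4:
  remove root 4; move last element 29 to root → [29, 12, 13, 25, 24, 14, 21, 50, 31, 33, 49]
  29 vs smaller child 12 at index 1, swap → [12, 29, 13, 25, 24, 14, 21, 50, 31, 33, 49]
  29 vs smaller child 24 at index 4, swap → [12, 24, 13, 25, 29, 14, 21, 50, 31, 33, 49]
extract-min #3 returns 12:
  remove root 12; move last element 49 to root → [49, 24, 13, 25, 29, 14, 21, 50, 31, 33]
  49 vs smaller child 13 at index 2, swap → [13, 24, 49, 25, 29, 14, 21, 50, 31, 33]
  49 vs smaller child 14 at index 5, swap → [13, 24, 14, 25, 29, 49, 21, 50, 31, 33]
extract-min #4 returns 13:
  remove root 13; move last element 33 to root → [33, 24, 14, 25, 29, 49, 21, 50, 31]
  33 vs smaller child 14 at index 2, swap → [14, 24, 33, 25, 29, 49, 21, 50, 31]
  33 vs smaller child 21 at index 6, swap → [14, 24, 21, 25, 29, 49, 33, 50, 31]
extract-min #5 returns 14:
  remove root 14; move last element 31 to root → [31, 24, 21, 25, 29, 49, 33, 50]
  31 vs smaller child 21 at index 2, swap → [21, 24, 31, 25, 29, 49, 33, 50]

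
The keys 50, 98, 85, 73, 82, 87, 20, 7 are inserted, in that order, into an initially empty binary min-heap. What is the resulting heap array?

[7, 20, 50, 73, 82, 87, 85, 98]

Insert 50:
  append 50 at index 0 → [50] (no swap needed)
Insert 98:
  append 98 at index 1 → [50, 98] (no swap needed)
Insert 85:
  append 85 at index 2 → [50, 98, 85] (no swap needed)
Insert 73:
  append 73 at index 3 → [50, 98, 85, 73]
  73 < parent 98 at index 1, swap → [50, 73, 85, 98]
Insert 82:
  append 82 at index 4 → [50, 73, 85, 98, 82] (no swap needed)
Insert 87:
  append 87 at index 5 → [50, 73, 85, 98, 82, 87] (no swap needed)
Insert 20:
  append 20 at index 6 → [50, 73, 85, 98, 82, 87, 20]
  20 < parent 85 at index 2, swap → [50, 73, 20, 98, 82, 87, 85]
  20 < parent 50 at index 0, swap → [20, 73, 50, 98, 82, 87, 85]
Insert 7:
  append 7 at index 7 → [20, 73, 50, 98, 82, 87, 85, 7]
  7 < parent 98 at index 3, swap → [20, 73, 50, 7, 82, 87, 85, 98]
  7 < parent 73 at index 1, swap → [20, 7, 50, 73, 82, 87, 85, 98]
  7 < parent 20 at index 0, swap → [7, 20, 50, 73, 82, 87, 85, 98]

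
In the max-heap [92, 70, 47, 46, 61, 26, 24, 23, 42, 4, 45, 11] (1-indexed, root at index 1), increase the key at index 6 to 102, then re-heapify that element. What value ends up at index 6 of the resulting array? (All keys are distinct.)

47

set index 6 from 26 to 102 → [92, 70, 47, 46, 61, 102, 24, 23, 42, 4, 45, 11]
102 > parent 47 at index 3, swap → [92, 70, 102, 46, 61, 47, 24, 23, 42, 4, 45, 11]
102 > parent 92 at index 1, swap → [102, 70, 92, 46, 61, 47, 24, 23, 42, 4, 45, 11]
resulting array: [102, 70, 92, 46, 61, 47, 24, 23, 42, 4, 45, 11]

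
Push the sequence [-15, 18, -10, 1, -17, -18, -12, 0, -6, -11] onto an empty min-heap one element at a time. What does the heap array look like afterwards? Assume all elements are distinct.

[-18, -15, -17, -6, -11, -10, -12, 18, 0, 1]

Insert -15:
  append -15 at index 0 → [-15] (no swap needed)
Insert 18:
  append 18 at index 1 → [-15, 18] (no swap needed)
Insert -10:
  append -10 at index 2 → [-15, 18, -10] (no swap needed)
Insert 1:
  append 1 at index 3 → [-15, 18, -10, 1]
  1 < parent 18 at index 1, swap → [-15, 1, -10, 18]
Insert -17:
  append -17 at index 4 → [-15, 1, -10, 18, -17]
  -17 < parent 1 at index 1, swap → [-15, -17, -10, 18, 1]
  -17 < parent -15 at index 0, swap → [-17, -15, -10, 18, 1]
Insert -18:
  append -18 at index 5 → [-17, -15, -10, 18, 1, -18]
  -18 < parent -10 at index 2, swap → [-17, -15, -18, 18, 1, -10]
  -18 < parent -17 at index 0, swap → [-18, -15, -17, 18, 1, -10]
Insert -12:
  append -12 at index 6 → [-18, -15, -17, 18, 1, -10, -12] (no swap needed)
Insert 0:
  append 0 at index 7 → [-18, -15, -17, 18, 1, -10, -12, 0]
  0 < parent 18 at index 3, swap → [-18, -15, -17, 0, 1, -10, -12, 18]
Insert -6:
  append -6 at index 8 → [-18, -15, -17, 0, 1, -10, -12, 18, -6]
  -6 < parent 0 at index 3, swap → [-18, -15, -17, -6, 1, -10, -12, 18, 0]
Insert -11:
  append -11 at index 9 → [-18, -15, -17, -6, 1, -10, -12, 18, 0, -11]
  -11 < parent 1 at index 4, swap → [-18, -15, -17, -6, -11, -10, -12, 18, 0, 1]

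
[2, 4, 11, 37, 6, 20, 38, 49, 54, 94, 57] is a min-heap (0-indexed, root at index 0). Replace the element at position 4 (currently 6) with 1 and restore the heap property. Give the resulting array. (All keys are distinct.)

set index 4 from 6 to 1 → [2, 4, 11, 37, 1, 20, 38, 49, 54, 94, 57]
1 < parent 4 at index 1, swap → [2, 1, 11, 37, 4, 20, 38, 49, 54, 94, 57]
1 < parent 2 at index 0, swap → [1, 2, 11, 37, 4, 20, 38, 49, 54, 94, 57]

[1, 2, 11, 37, 4, 20, 38, 49, 54, 94, 57]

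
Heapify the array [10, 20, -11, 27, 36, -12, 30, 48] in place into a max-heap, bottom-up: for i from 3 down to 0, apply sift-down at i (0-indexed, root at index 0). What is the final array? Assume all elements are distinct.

sift down from index 3:
  27 vs only child 48 at index 7, swap → [10, 20, -11, 48, 36, -12, 30, 27]
sift down from index 2:
  -11 vs larger child 30 at index 6, swap → [10, 20, 30, 48, 36, -12, -11, 27]
sift down from index 1:
  20 vs larger child 48 at index 3, swap → [10, 48, 30, 20, 36, -12, -11, 27]
  20 vs only child 27 at index 7, swap → [10, 48, 30, 27, 36, -12, -11, 20]
sift down from index 0:
  10 vs larger child 48 at index 1, swap → [48, 10, 30, 27, 36, -12, -11, 20]
  10 vs larger child 36 at index 4, swap → [48, 36, 30, 27, 10, -12, -11, 20]

[48, 36, 30, 27, 10, -12, -11, 20]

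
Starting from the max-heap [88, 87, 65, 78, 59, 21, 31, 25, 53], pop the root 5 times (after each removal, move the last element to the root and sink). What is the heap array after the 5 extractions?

[53, 25, 31, 21]

extract-max #1 returns 88:
  remove root 88; move last element 53 to root → [53, 87, 65, 78, 59, 21, 31, 25]
  53 vs larger child 87 at index 1, swap → [87, 53, 65, 78, 59, 21, 31, 25]
  53 vs larger child 78 at index 3, swap → [87, 78, 65, 53, 59, 21, 31, 25]
extract-max #2 returns 87:
  remove root 87; move last element 25 to root → [25, 78, 65, 53, 59, 21, 31]
  25 vs larger child 78 at index 1, swap → [78, 25, 65, 53, 59, 21, 31]
  25 vs larger child 59 at index 4, swap → [78, 59, 65, 53, 25, 21, 31]
extract-max #3 returns 78:
  remove root 78; move last element 31 to root → [31, 59, 65, 53, 25, 21]
  31 vs larger child 65 at index 2, swap → [65, 59, 31, 53, 25, 21]
extract-max #4 returns 65:
  remove root 65; move last element 21 to root → [21, 59, 31, 53, 25]
  21 vs larger child 59 at index 1, swap → [59, 21, 31, 53, 25]
  21 vs larger child 53 at index 3, swap → [59, 53, 31, 21, 25]
extract-max #5 returns 59:
  remove root 59; move last element 25 to root → [25, 53, 31, 21]
  25 vs larger child 53 at index 1, swap → [53, 25, 31, 21]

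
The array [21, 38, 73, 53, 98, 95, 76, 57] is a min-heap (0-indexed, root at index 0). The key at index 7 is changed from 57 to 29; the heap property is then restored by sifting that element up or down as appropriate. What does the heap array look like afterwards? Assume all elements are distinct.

[21, 29, 73, 38, 98, 95, 76, 53]

set index 7 from 57 to 29 → [21, 38, 73, 53, 98, 95, 76, 29]
29 < parent 53 at index 3, swap → [21, 38, 73, 29, 98, 95, 76, 53]
29 < parent 38 at index 1, swap → [21, 29, 73, 38, 98, 95, 76, 53]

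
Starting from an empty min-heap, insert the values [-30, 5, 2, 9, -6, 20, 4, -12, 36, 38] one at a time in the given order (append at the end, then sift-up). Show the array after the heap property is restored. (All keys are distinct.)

[-30, -12, 2, -6, 5, 20, 4, 9, 36, 38]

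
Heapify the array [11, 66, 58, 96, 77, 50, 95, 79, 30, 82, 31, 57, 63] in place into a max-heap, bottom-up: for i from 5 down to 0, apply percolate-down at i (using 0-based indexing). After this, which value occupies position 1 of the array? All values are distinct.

sift down from index 5:
  50 vs larger child 63 at index 12, swap → [11, 66, 58, 96, 77, 63, 95, 79, 30, 82, 31, 57, 50]
sift down from index 4:
  77 vs larger child 82 at index 9, swap → [11, 66, 58, 96, 82, 63, 95, 79, 30, 77, 31, 57, 50]
sift down from index 3: already satisfies heap property
sift down from index 2:
  58 vs larger child 95 at index 6, swap → [11, 66, 95, 96, 82, 63, 58, 79, 30, 77, 31, 57, 50]
sift down from index 1:
  66 vs larger child 96 at index 3, swap → [11, 96, 95, 66, 82, 63, 58, 79, 30, 77, 31, 57, 50]
  66 vs larger child 79 at index 7, swap → [11, 96, 95, 79, 82, 63, 58, 66, 30, 77, 31, 57, 50]
sift down from index 0:
  11 vs larger child 96 at index 1, swap → [96, 11, 95, 79, 82, 63, 58, 66, 30, 77, 31, 57, 50]
  11 vs larger child 82 at index 4, swap → [96, 82, 95, 79, 11, 63, 58, 66, 30, 77, 31, 57, 50]
  11 vs larger child 77 at index 9, swap → [96, 82, 95, 79, 77, 63, 58, 66, 30, 11, 31, 57, 50]
resulting array: [96, 82, 95, 79, 77, 63, 58, 66, 30, 11, 31, 57, 50]

82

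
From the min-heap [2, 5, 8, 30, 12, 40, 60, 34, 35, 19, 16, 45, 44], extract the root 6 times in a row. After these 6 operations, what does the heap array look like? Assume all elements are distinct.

extract-min #1 returns 2:
  remove root 2; move last element 44 to root → [44, 5, 8, 30, 12, 40, 60, 34, 35, 19, 16, 45]
  44 vs smaller child 5 at index 1, swap → [5, 44, 8, 30, 12, 40, 60, 34, 35, 19, 16, 45]
  44 vs smaller child 12 at index 4, swap → [5, 12, 8, 30, 44, 40, 60, 34, 35, 19, 16, 45]
  44 vs smaller child 16 at index 10, swap → [5, 12, 8, 30, 16, 40, 60, 34, 35, 19, 44, 45]
extract-min #2 returns 5:
  remove root 5; move last element 45 to root → [45, 12, 8, 30, 16, 40, 60, 34, 35, 19, 44]
  45 vs smaller child 8 at index 2, swap → [8, 12, 45, 30, 16, 40, 60, 34, 35, 19, 44]
  45 vs smaller child 40 at index 5, swap → [8, 12, 40, 30, 16, 45, 60, 34, 35, 19, 44]
extract-min #3 returns 8:
  remove root 8; move last element 44 to root → [44, 12, 40, 30, 16, 45, 60, 34, 35, 19]
  44 vs smaller child 12 at index 1, swap → [12, 44, 40, 30, 16, 45, 60, 34, 35, 19]
  44 vs smaller child 16 at index 4, swap → [12, 16, 40, 30, 44, 45, 60, 34, 35, 19]
  44 vs only child 19 at index 9, swap → [12, 16, 40, 30, 19, 45, 60, 34, 35, 44]
extract-min #4 returns 12:
  remove root 12; move last element 44 to root → [44, 16, 40, 30, 19, 45, 60, 34, 35]
  44 vs smaller child 16 at index 1, swap → [16, 44, 40, 30, 19, 45, 60, 34, 35]
  44 vs smaller child 19 at index 4, swap → [16, 19, 40, 30, 44, 45, 60, 34, 35]
extract-min #5 returns 16:
  remove root 16; move last element 35 to root → [35, 19, 40, 30, 44, 45, 60, 34]
  35 vs smaller child 19 at index 1, swap → [19, 35, 40, 30, 44, 45, 60, 34]
  35 vs smaller child 30 at index 3, swap → [19, 30, 40, 35, 44, 45, 60, 34]
  35 vs only child 34 at index 7, swap → [19, 30, 40, 34, 44, 45, 60, 35]
extract-min #6 returns 19:
  remove root 19; move last element 35 to root → [35, 30, 40, 34, 44, 45, 60]
  35 vs smaller child 30 at index 1, swap → [30, 35, 40, 34, 44, 45, 60]
  35 vs smaller child 34 at index 3, swap → [30, 34, 40, 35, 44, 45, 60]

[30, 34, 40, 35, 44, 45, 60]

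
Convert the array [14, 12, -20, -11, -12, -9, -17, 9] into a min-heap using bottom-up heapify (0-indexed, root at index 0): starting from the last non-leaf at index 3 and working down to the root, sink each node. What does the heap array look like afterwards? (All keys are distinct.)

[-20, -12, -17, -11, 12, -9, 14, 9]

sift down from index 3: already satisfies heap property
sift down from index 2: already satisfies heap property
sift down from index 1:
  12 vs smaller child -12 at index 4, swap → [14, -12, -20, -11, 12, -9, -17, 9]
sift down from index 0:
  14 vs smaller child -20 at index 2, swap → [-20, -12, 14, -11, 12, -9, -17, 9]
  14 vs smaller child -17 at index 6, swap → [-20, -12, -17, -11, 12, -9, 14, 9]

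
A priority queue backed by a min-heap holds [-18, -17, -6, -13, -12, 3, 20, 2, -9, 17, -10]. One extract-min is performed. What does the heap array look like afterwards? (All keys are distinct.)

[-17, -13, -6, -10, -12, 3, 20, 2, -9, 17]

remove root -18; move last element -10 to root → [-10, -17, -6, -13, -12, 3, 20, 2, -9, 17]
-10 vs smaller child -17 at index 1, swap → [-17, -10, -6, -13, -12, 3, 20, 2, -9, 17]
-10 vs smaller child -13 at index 3, swap → [-17, -13, -6, -10, -12, 3, 20, 2, -9, 17]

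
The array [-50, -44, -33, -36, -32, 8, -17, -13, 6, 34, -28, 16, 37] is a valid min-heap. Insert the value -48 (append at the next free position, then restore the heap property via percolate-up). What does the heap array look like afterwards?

append -48 at index 13 → [-50, -44, -33, -36, -32, 8, -17, -13, 6, 34, -28, 16, 37, -48]
-48 < parent -17 at index 6, swap → [-50, -44, -33, -36, -32, 8, -48, -13, 6, 34, -28, 16, 37, -17]
-48 < parent -33 at index 2, swap → [-50, -44, -48, -36, -32, 8, -33, -13, 6, 34, -28, 16, 37, -17]

[-50, -44, -48, -36, -32, 8, -33, -13, 6, 34, -28, 16, 37, -17]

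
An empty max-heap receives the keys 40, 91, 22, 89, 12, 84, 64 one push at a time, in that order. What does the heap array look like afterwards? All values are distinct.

[91, 89, 84, 40, 12, 22, 64]

Insert 40:
  append 40 at index 0 → [40] (no swap needed)
Insert 91:
  append 91 at index 1 → [40, 91]
  91 > parent 40 at index 0, swap → [91, 40]
Insert 22:
  append 22 at index 2 → [91, 40, 22] (no swap needed)
Insert 89:
  append 89 at index 3 → [91, 40, 22, 89]
  89 > parent 40 at index 1, swap → [91, 89, 22, 40]
Insert 12:
  append 12 at index 4 → [91, 89, 22, 40, 12] (no swap needed)
Insert 84:
  append 84 at index 5 → [91, 89, 22, 40, 12, 84]
  84 > parent 22 at index 2, swap → [91, 89, 84, 40, 12, 22]
Insert 64:
  append 64 at index 6 → [91, 89, 84, 40, 12, 22, 64] (no swap needed)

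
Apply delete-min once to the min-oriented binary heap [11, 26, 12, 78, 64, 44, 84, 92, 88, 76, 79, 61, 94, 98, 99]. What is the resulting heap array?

remove root 11; move last element 99 to root → [99, 26, 12, 78, 64, 44, 84, 92, 88, 76, 79, 61, 94, 98]
99 vs smaller child 12 at index 2, swap → [12, 26, 99, 78, 64, 44, 84, 92, 88, 76, 79, 61, 94, 98]
99 vs smaller child 44 at index 5, swap → [12, 26, 44, 78, 64, 99, 84, 92, 88, 76, 79, 61, 94, 98]
99 vs smaller child 61 at index 11, swap → [12, 26, 44, 78, 64, 61, 84, 92, 88, 76, 79, 99, 94, 98]

[12, 26, 44, 78, 64, 61, 84, 92, 88, 76, 79, 99, 94, 98]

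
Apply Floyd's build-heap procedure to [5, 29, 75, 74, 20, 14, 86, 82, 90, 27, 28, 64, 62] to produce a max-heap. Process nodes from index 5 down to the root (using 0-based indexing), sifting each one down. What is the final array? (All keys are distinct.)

sift down from index 5:
  14 vs larger child 64 at index 11, swap → [5, 29, 75, 74, 20, 64, 86, 82, 90, 27, 28, 14, 62]
sift down from index 4:
  20 vs larger child 28 at index 10, swap → [5, 29, 75, 74, 28, 64, 86, 82, 90, 27, 20, 14, 62]
sift down from index 3:
  74 vs larger child 90 at index 8, swap → [5, 29, 75, 90, 28, 64, 86, 82, 74, 27, 20, 14, 62]
sift down from index 2:
  75 vs larger child 86 at index 6, swap → [5, 29, 86, 90, 28, 64, 75, 82, 74, 27, 20, 14, 62]
sift down from index 1:
  29 vs larger child 90 at index 3, swap → [5, 90, 86, 29, 28, 64, 75, 82, 74, 27, 20, 14, 62]
  29 vs larger child 82 at index 7, swap → [5, 90, 86, 82, 28, 64, 75, 29, 74, 27, 20, 14, 62]
sift down from index 0:
  5 vs larger child 90 at index 1, swap → [90, 5, 86, 82, 28, 64, 75, 29, 74, 27, 20, 14, 62]
  5 vs larger child 82 at index 3, swap → [90, 82, 86, 5, 28, 64, 75, 29, 74, 27, 20, 14, 62]
  5 vs larger child 74 at index 8, swap → [90, 82, 86, 74, 28, 64, 75, 29, 5, 27, 20, 14, 62]

[90, 82, 86, 74, 28, 64, 75, 29, 5, 27, 20, 14, 62]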